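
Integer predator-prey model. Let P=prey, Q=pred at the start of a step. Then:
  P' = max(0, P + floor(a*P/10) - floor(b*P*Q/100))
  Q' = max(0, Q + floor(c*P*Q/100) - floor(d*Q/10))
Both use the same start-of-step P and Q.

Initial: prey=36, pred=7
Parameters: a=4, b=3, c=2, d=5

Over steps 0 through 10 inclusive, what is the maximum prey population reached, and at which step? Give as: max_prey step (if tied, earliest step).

Answer: 51 3

Derivation:
Step 1: prey: 36+14-7=43; pred: 7+5-3=9
Step 2: prey: 43+17-11=49; pred: 9+7-4=12
Step 3: prey: 49+19-17=51; pred: 12+11-6=17
Step 4: prey: 51+20-26=45; pred: 17+17-8=26
Step 5: prey: 45+18-35=28; pred: 26+23-13=36
Step 6: prey: 28+11-30=9; pred: 36+20-18=38
Step 7: prey: 9+3-10=2; pred: 38+6-19=25
Step 8: prey: 2+0-1=1; pred: 25+1-12=14
Step 9: prey: 1+0-0=1; pred: 14+0-7=7
Step 10: prey: 1+0-0=1; pred: 7+0-3=4
Max prey = 51 at step 3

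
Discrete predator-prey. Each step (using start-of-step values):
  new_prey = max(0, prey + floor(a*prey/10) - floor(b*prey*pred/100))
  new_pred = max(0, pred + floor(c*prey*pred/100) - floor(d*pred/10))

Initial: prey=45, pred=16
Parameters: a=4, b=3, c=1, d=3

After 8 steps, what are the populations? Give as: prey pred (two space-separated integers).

Step 1: prey: 45+18-21=42; pred: 16+7-4=19
Step 2: prey: 42+16-23=35; pred: 19+7-5=21
Step 3: prey: 35+14-22=27; pred: 21+7-6=22
Step 4: prey: 27+10-17=20; pred: 22+5-6=21
Step 5: prey: 20+8-12=16; pred: 21+4-6=19
Step 6: prey: 16+6-9=13; pred: 19+3-5=17
Step 7: prey: 13+5-6=12; pred: 17+2-5=14
Step 8: prey: 12+4-5=11; pred: 14+1-4=11

Answer: 11 11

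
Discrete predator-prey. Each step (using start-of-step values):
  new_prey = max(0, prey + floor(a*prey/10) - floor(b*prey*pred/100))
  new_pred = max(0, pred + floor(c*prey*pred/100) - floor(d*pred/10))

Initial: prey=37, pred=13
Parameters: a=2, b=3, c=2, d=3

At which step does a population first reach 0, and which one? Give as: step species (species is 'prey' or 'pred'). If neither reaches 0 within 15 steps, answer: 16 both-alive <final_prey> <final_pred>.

Step 1: prey: 37+7-14=30; pred: 13+9-3=19
Step 2: prey: 30+6-17=19; pred: 19+11-5=25
Step 3: prey: 19+3-14=8; pred: 25+9-7=27
Step 4: prey: 8+1-6=3; pred: 27+4-8=23
Step 5: prey: 3+0-2=1; pred: 23+1-6=18
Step 6: prey: 1+0-0=1; pred: 18+0-5=13
Step 7: prey: 1+0-0=1; pred: 13+0-3=10
Step 8: prey: 1+0-0=1; pred: 10+0-3=7
Step 9: prey: 1+0-0=1; pred: 7+0-2=5
Step 10: prey: 1+0-0=1; pred: 5+0-1=4
Step 11: prey: 1+0-0=1; pred: 4+0-1=3
Step 12: prey: 1+0-0=1; pred: 3+0-0=3
Steps 13-15: state stable at prey=1, pred=3 (no change)
No extinction within 15 steps

Answer: 16 both-alive 1 3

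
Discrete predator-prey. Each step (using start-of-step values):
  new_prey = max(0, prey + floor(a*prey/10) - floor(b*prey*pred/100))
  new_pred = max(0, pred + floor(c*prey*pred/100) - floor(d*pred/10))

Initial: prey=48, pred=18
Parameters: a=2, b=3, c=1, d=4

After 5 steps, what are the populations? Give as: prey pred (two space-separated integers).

Step 1: prey: 48+9-25=32; pred: 18+8-7=19
Step 2: prey: 32+6-18=20; pred: 19+6-7=18
Step 3: prey: 20+4-10=14; pred: 18+3-7=14
Step 4: prey: 14+2-5=11; pred: 14+1-5=10
Step 5: prey: 11+2-3=10; pred: 10+1-4=7

Answer: 10 7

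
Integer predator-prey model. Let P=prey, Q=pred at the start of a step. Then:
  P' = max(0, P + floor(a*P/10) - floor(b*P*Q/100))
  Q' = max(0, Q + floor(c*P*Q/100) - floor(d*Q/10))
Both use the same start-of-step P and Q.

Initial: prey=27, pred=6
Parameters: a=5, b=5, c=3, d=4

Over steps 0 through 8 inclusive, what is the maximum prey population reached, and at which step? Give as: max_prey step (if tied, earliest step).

Answer: 36 2

Derivation:
Step 1: prey: 27+13-8=32; pred: 6+4-2=8
Step 2: prey: 32+16-12=36; pred: 8+7-3=12
Step 3: prey: 36+18-21=33; pred: 12+12-4=20
Step 4: prey: 33+16-33=16; pred: 20+19-8=31
Step 5: prey: 16+8-24=0; pred: 31+14-12=33
Step 6: prey: 0+0-0=0; pred: 33+0-13=20
Step 7: prey: 0+0-0=0; pred: 20+0-8=12
Step 8: prey: 0+0-0=0; pred: 12+0-4=8
Max prey = 36 at step 2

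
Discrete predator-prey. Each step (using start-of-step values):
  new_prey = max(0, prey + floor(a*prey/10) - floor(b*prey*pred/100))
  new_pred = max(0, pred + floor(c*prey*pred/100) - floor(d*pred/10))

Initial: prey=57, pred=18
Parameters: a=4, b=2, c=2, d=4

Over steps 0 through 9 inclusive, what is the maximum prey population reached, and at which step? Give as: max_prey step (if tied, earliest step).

Answer: 59 1

Derivation:
Step 1: prey: 57+22-20=59; pred: 18+20-7=31
Step 2: prey: 59+23-36=46; pred: 31+36-12=55
Step 3: prey: 46+18-50=14; pred: 55+50-22=83
Step 4: prey: 14+5-23=0; pred: 83+23-33=73
Step 5: prey: 0+0-0=0; pred: 73+0-29=44
Step 6: prey: 0+0-0=0; pred: 44+0-17=27
Step 7: prey: 0+0-0=0; pred: 27+0-10=17
Step 8: prey: 0+0-0=0; pred: 17+0-6=11
Step 9: prey: 0+0-0=0; pred: 11+0-4=7
Max prey = 59 at step 1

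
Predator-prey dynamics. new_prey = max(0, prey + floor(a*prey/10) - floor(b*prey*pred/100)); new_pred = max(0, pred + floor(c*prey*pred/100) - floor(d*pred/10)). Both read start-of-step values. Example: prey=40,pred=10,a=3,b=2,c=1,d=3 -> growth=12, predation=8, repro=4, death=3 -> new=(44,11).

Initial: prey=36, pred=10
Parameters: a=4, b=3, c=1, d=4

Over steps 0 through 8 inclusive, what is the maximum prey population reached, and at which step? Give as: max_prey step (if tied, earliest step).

Answer: 62 6

Derivation:
Step 1: prey: 36+14-10=40; pred: 10+3-4=9
Step 2: prey: 40+16-10=46; pred: 9+3-3=9
Step 3: prey: 46+18-12=52; pred: 9+4-3=10
Step 4: prey: 52+20-15=57; pred: 10+5-4=11
Step 5: prey: 57+22-18=61; pred: 11+6-4=13
Step 6: prey: 61+24-23=62; pred: 13+7-5=15
Step 7: prey: 62+24-27=59; pred: 15+9-6=18
Step 8: prey: 59+23-31=51; pred: 18+10-7=21
Max prey = 62 at step 6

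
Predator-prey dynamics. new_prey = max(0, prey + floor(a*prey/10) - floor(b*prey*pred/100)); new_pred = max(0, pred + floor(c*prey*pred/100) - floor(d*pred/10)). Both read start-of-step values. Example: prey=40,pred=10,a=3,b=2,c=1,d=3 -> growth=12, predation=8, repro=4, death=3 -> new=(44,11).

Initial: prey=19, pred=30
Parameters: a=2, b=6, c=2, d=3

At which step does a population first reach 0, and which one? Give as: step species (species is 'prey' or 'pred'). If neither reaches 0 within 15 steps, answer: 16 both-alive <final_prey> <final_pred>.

Answer: 1 prey

Derivation:
Step 1: prey: 19+3-34=0; pred: 30+11-9=32
First extinction: prey at step 1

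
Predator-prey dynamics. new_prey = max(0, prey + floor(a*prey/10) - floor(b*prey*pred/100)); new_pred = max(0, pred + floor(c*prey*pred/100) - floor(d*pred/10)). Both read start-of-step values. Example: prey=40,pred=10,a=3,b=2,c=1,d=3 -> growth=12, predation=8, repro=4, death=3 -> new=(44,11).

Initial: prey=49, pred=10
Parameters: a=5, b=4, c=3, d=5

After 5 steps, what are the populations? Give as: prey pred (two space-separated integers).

Step 1: prey: 49+24-19=54; pred: 10+14-5=19
Step 2: prey: 54+27-41=40; pred: 19+30-9=40
Step 3: prey: 40+20-64=0; pred: 40+48-20=68
Step 4: prey: 0+0-0=0; pred: 68+0-34=34
Step 5: prey: 0+0-0=0; pred: 34+0-17=17

Answer: 0 17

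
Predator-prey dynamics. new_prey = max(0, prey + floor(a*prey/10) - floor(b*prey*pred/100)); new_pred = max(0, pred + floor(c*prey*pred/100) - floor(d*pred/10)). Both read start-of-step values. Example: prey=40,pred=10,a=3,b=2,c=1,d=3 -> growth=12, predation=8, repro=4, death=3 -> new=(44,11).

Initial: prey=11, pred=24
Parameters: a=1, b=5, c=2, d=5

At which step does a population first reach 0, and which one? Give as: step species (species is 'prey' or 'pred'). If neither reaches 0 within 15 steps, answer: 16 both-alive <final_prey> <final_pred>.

Step 1: prey: 11+1-13=0; pred: 24+5-12=17
First extinction: prey at step 1

Answer: 1 prey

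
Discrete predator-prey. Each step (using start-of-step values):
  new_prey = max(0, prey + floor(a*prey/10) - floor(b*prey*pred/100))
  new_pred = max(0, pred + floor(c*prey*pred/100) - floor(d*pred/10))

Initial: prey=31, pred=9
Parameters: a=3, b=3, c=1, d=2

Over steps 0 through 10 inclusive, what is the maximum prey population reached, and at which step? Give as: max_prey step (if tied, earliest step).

Step 1: prey: 31+9-8=32; pred: 9+2-1=10
Step 2: prey: 32+9-9=32; pred: 10+3-2=11
Step 3: prey: 32+9-10=31; pred: 11+3-2=12
Step 4: prey: 31+9-11=29; pred: 12+3-2=13
Step 5: prey: 29+8-11=26; pred: 13+3-2=14
Step 6: prey: 26+7-10=23; pred: 14+3-2=15
Step 7: prey: 23+6-10=19; pred: 15+3-3=15
Step 8: prey: 19+5-8=16; pred: 15+2-3=14
Step 9: prey: 16+4-6=14; pred: 14+2-2=14
Step 10: prey: 14+4-5=13; pred: 14+1-2=13
Max prey = 32 at step 1

Answer: 32 1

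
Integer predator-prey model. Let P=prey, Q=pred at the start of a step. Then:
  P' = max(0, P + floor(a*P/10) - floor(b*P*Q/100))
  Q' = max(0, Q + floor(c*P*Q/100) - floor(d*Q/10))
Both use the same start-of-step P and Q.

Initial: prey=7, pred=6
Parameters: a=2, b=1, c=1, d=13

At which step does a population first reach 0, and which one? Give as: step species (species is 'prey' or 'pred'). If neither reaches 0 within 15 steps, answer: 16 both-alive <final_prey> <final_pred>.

Step 1: prey: 7+1-0=8; pred: 6+0-7=0
First extinction: pred at step 1

Answer: 1 pred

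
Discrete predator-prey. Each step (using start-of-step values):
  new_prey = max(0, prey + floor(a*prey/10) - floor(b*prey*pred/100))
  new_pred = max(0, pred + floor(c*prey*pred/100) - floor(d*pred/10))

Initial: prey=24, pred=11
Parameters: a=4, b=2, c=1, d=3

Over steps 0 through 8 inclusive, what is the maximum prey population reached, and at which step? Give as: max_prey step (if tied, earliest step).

Step 1: prey: 24+9-5=28; pred: 11+2-3=10
Step 2: prey: 28+11-5=34; pred: 10+2-3=9
Step 3: prey: 34+13-6=41; pred: 9+3-2=10
Step 4: prey: 41+16-8=49; pred: 10+4-3=11
Step 5: prey: 49+19-10=58; pred: 11+5-3=13
Step 6: prey: 58+23-15=66; pred: 13+7-3=17
Step 7: prey: 66+26-22=70; pred: 17+11-5=23
Step 8: prey: 70+28-32=66; pred: 23+16-6=33
Max prey = 70 at step 7

Answer: 70 7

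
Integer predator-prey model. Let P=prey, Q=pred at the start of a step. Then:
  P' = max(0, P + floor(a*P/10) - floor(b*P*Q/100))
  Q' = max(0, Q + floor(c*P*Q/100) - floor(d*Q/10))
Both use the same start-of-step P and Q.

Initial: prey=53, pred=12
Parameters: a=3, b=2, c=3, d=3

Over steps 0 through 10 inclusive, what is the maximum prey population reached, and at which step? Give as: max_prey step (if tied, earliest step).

Step 1: prey: 53+15-12=56; pred: 12+19-3=28
Step 2: prey: 56+16-31=41; pred: 28+47-8=67
Step 3: prey: 41+12-54=0; pred: 67+82-20=129
Step 4: prey: 0+0-0=0; pred: 129+0-38=91
Step 5: prey: 0+0-0=0; pred: 91+0-27=64
Step 6: prey: 0+0-0=0; pred: 64+0-19=45
Step 7: prey: 0+0-0=0; pred: 45+0-13=32
Step 8: prey: 0+0-0=0; pred: 32+0-9=23
Step 9: prey: 0+0-0=0; pred: 23+0-6=17
Step 10: prey: 0+0-0=0; pred: 17+0-5=12
Max prey = 56 at step 1

Answer: 56 1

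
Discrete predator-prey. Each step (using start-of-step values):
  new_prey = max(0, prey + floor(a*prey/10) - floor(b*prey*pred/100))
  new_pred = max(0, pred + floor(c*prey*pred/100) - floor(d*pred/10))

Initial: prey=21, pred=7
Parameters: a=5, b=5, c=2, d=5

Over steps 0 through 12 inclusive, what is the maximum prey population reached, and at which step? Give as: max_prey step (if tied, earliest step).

Answer: 60 6

Derivation:
Step 1: prey: 21+10-7=24; pred: 7+2-3=6
Step 2: prey: 24+12-7=29; pred: 6+2-3=5
Step 3: prey: 29+14-7=36; pred: 5+2-2=5
Step 4: prey: 36+18-9=45; pred: 5+3-2=6
Step 5: prey: 45+22-13=54; pred: 6+5-3=8
Step 6: prey: 54+27-21=60; pred: 8+8-4=12
Step 7: prey: 60+30-36=54; pred: 12+14-6=20
Step 8: prey: 54+27-54=27; pred: 20+21-10=31
Step 9: prey: 27+13-41=0; pred: 31+16-15=32
Step 10: prey: 0+0-0=0; pred: 32+0-16=16
Step 11: prey: 0+0-0=0; pred: 16+0-8=8
Step 12: prey: 0+0-0=0; pred: 8+0-4=4
Max prey = 60 at step 6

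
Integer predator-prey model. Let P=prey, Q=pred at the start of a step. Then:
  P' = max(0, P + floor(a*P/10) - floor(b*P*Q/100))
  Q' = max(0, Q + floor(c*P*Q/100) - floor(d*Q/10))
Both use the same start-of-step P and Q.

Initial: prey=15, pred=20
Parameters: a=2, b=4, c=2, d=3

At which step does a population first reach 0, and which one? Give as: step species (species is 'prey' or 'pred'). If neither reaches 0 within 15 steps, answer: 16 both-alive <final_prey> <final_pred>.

Step 1: prey: 15+3-12=6; pred: 20+6-6=20
Step 2: prey: 6+1-4=3; pred: 20+2-6=16
Step 3: prey: 3+0-1=2; pred: 16+0-4=12
Step 4: prey: 2+0-0=2; pred: 12+0-3=9
Step 5: prey: 2+0-0=2; pred: 9+0-2=7
Step 6: prey: 2+0-0=2; pred: 7+0-2=5
Step 7: prey: 2+0-0=2; pred: 5+0-1=4
Step 8: prey: 2+0-0=2; pred: 4+0-1=3
Step 9: prey: 2+0-0=2; pred: 3+0-0=3
Steps 10-15: state stable at prey=2, pred=3 (no change)
No extinction within 15 steps

Answer: 16 both-alive 2 3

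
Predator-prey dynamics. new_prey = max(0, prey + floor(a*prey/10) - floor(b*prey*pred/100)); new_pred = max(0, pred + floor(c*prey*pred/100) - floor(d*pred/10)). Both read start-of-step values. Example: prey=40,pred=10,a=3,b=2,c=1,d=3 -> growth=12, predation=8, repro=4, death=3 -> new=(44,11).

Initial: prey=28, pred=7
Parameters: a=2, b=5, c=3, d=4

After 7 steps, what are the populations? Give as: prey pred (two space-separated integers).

Answer: 2 4

Derivation:
Step 1: prey: 28+5-9=24; pred: 7+5-2=10
Step 2: prey: 24+4-12=16; pred: 10+7-4=13
Step 3: prey: 16+3-10=9; pred: 13+6-5=14
Step 4: prey: 9+1-6=4; pred: 14+3-5=12
Step 5: prey: 4+0-2=2; pred: 12+1-4=9
Step 6: prey: 2+0-0=2; pred: 9+0-3=6
Step 7: prey: 2+0-0=2; pred: 6+0-2=4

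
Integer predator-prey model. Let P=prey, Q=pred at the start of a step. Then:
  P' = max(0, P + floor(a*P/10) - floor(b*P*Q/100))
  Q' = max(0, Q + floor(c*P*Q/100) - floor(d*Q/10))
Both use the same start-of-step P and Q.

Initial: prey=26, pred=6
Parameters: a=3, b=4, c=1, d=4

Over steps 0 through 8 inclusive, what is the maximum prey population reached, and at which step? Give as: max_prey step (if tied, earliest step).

Answer: 65 8

Derivation:
Step 1: prey: 26+7-6=27; pred: 6+1-2=5
Step 2: prey: 27+8-5=30; pred: 5+1-2=4
Step 3: prey: 30+9-4=35; pred: 4+1-1=4
Step 4: prey: 35+10-5=40; pred: 4+1-1=4
Step 5: prey: 40+12-6=46; pred: 4+1-1=4
Step 6: prey: 46+13-7=52; pred: 4+1-1=4
Step 7: prey: 52+15-8=59; pred: 4+2-1=5
Step 8: prey: 59+17-11=65; pred: 5+2-2=5
Max prey = 65 at step 8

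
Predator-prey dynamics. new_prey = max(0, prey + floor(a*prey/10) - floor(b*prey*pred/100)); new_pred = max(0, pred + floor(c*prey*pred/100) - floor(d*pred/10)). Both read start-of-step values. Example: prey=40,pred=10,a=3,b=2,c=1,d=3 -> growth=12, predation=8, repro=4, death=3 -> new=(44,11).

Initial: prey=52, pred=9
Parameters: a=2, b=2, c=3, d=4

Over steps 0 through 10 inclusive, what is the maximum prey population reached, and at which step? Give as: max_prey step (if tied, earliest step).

Step 1: prey: 52+10-9=53; pred: 9+14-3=20
Step 2: prey: 53+10-21=42; pred: 20+31-8=43
Step 3: prey: 42+8-36=14; pred: 43+54-17=80
Step 4: prey: 14+2-22=0; pred: 80+33-32=81
Step 5: prey: 0+0-0=0; pred: 81+0-32=49
Step 6: prey: 0+0-0=0; pred: 49+0-19=30
Step 7: prey: 0+0-0=0; pred: 30+0-12=18
Step 8: prey: 0+0-0=0; pred: 18+0-7=11
Step 9: prey: 0+0-0=0; pred: 11+0-4=7
Step 10: prey: 0+0-0=0; pred: 7+0-2=5
Max prey = 53 at step 1

Answer: 53 1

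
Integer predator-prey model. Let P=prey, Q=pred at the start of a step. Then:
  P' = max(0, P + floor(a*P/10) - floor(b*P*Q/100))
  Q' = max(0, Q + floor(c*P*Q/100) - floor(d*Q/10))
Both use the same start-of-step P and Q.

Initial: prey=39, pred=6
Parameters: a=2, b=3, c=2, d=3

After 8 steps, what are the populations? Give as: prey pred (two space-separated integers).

Step 1: prey: 39+7-7=39; pred: 6+4-1=9
Step 2: prey: 39+7-10=36; pred: 9+7-2=14
Step 3: prey: 36+7-15=28; pred: 14+10-4=20
Step 4: prey: 28+5-16=17; pred: 20+11-6=25
Step 5: prey: 17+3-12=8; pred: 25+8-7=26
Step 6: prey: 8+1-6=3; pred: 26+4-7=23
Step 7: prey: 3+0-2=1; pred: 23+1-6=18
Step 8: prey: 1+0-0=1; pred: 18+0-5=13

Answer: 1 13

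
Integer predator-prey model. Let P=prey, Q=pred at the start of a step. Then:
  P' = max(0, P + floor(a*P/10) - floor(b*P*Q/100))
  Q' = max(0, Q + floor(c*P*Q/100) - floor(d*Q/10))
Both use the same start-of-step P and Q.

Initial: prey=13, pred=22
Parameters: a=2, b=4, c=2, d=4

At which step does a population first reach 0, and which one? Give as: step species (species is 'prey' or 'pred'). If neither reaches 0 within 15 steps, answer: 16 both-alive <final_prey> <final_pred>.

Answer: 16 both-alive 1 2

Derivation:
Step 1: prey: 13+2-11=4; pred: 22+5-8=19
Step 2: prey: 4+0-3=1; pred: 19+1-7=13
Step 3: prey: 1+0-0=1; pred: 13+0-5=8
Step 4: prey: 1+0-0=1; pred: 8+0-3=5
Step 5: prey: 1+0-0=1; pred: 5+0-2=3
Step 6: prey: 1+0-0=1; pred: 3+0-1=2
Step 7: prey: 1+0-0=1; pred: 2+0-0=2
Steps 8-15: state stable at prey=1, pred=2 (no change)
No extinction within 15 steps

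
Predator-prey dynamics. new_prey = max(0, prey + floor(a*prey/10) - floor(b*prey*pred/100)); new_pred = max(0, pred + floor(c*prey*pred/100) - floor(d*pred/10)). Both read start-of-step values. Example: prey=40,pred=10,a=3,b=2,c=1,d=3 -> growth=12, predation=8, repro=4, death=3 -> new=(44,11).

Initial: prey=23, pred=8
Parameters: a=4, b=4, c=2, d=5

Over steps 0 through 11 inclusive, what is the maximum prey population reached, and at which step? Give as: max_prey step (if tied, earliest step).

Answer: 40 6

Derivation:
Step 1: prey: 23+9-7=25; pred: 8+3-4=7
Step 2: prey: 25+10-7=28; pred: 7+3-3=7
Step 3: prey: 28+11-7=32; pred: 7+3-3=7
Step 4: prey: 32+12-8=36; pred: 7+4-3=8
Step 5: prey: 36+14-11=39; pred: 8+5-4=9
Step 6: prey: 39+15-14=40; pred: 9+7-4=12
Step 7: prey: 40+16-19=37; pred: 12+9-6=15
Step 8: prey: 37+14-22=29; pred: 15+11-7=19
Step 9: prey: 29+11-22=18; pred: 19+11-9=21
Step 10: prey: 18+7-15=10; pred: 21+7-10=18
Step 11: prey: 10+4-7=7; pred: 18+3-9=12
Max prey = 40 at step 6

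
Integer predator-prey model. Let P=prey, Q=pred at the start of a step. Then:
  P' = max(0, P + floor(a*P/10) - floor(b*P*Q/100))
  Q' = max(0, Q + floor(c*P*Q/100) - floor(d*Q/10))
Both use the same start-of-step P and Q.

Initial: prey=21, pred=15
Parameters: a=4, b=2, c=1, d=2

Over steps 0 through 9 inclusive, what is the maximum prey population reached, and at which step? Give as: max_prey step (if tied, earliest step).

Step 1: prey: 21+8-6=23; pred: 15+3-3=15
Step 2: prey: 23+9-6=26; pred: 15+3-3=15
Step 3: prey: 26+10-7=29; pred: 15+3-3=15
Step 4: prey: 29+11-8=32; pred: 15+4-3=16
Step 5: prey: 32+12-10=34; pred: 16+5-3=18
Step 6: prey: 34+13-12=35; pred: 18+6-3=21
Step 7: prey: 35+14-14=35; pred: 21+7-4=24
Step 8: prey: 35+14-16=33; pred: 24+8-4=28
Step 9: prey: 33+13-18=28; pred: 28+9-5=32
Max prey = 35 at step 6

Answer: 35 6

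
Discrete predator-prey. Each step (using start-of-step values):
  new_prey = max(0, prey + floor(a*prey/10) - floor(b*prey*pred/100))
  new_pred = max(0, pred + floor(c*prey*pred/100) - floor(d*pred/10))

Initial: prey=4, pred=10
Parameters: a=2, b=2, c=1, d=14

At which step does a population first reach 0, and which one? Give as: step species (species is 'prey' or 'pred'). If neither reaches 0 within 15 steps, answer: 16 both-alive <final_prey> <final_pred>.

Step 1: prey: 4+0-0=4; pred: 10+0-14=0
First extinction: pred at step 1

Answer: 1 pred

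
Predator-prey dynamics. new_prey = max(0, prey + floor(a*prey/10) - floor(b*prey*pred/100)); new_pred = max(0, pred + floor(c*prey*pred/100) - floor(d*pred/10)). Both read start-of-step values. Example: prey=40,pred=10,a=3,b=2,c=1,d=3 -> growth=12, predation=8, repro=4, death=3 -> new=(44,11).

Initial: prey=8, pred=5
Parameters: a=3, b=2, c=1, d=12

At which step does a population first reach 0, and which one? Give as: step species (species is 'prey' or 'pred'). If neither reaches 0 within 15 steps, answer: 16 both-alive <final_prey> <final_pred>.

Answer: 1 pred

Derivation:
Step 1: prey: 8+2-0=10; pred: 5+0-6=0
First extinction: pred at step 1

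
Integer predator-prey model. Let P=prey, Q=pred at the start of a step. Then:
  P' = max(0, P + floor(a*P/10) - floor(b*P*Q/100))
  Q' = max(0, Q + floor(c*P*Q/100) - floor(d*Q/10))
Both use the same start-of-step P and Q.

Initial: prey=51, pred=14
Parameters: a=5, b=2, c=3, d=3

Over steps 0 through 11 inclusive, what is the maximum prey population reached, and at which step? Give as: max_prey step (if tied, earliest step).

Step 1: prey: 51+25-14=62; pred: 14+21-4=31
Step 2: prey: 62+31-38=55; pred: 31+57-9=79
Step 3: prey: 55+27-86=0; pred: 79+130-23=186
Step 4: prey: 0+0-0=0; pred: 186+0-55=131
Step 5: prey: 0+0-0=0; pred: 131+0-39=92
Step 6: prey: 0+0-0=0; pred: 92+0-27=65
Step 7: prey: 0+0-0=0; pred: 65+0-19=46
Step 8: prey: 0+0-0=0; pred: 46+0-13=33
Step 9: prey: 0+0-0=0; pred: 33+0-9=24
Step 10: prey: 0+0-0=0; pred: 24+0-7=17
Step 11: prey: 0+0-0=0; pred: 17+0-5=12
Max prey = 62 at step 1

Answer: 62 1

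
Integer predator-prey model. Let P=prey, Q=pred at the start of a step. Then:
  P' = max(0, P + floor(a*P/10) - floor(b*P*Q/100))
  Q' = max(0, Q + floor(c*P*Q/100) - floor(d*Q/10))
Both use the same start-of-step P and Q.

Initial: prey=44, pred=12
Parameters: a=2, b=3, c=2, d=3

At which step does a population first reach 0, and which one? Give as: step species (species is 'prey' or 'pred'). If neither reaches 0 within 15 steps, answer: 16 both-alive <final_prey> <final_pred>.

Step 1: prey: 44+8-15=37; pred: 12+10-3=19
Step 2: prey: 37+7-21=23; pred: 19+14-5=28
Step 3: prey: 23+4-19=8; pred: 28+12-8=32
Step 4: prey: 8+1-7=2; pred: 32+5-9=28
Step 5: prey: 2+0-1=1; pred: 28+1-8=21
Step 6: prey: 1+0-0=1; pred: 21+0-6=15
Step 7: prey: 1+0-0=1; pred: 15+0-4=11
Step 8: prey: 1+0-0=1; pred: 11+0-3=8
Step 9: prey: 1+0-0=1; pred: 8+0-2=6
Step 10: prey: 1+0-0=1; pred: 6+0-1=5
Step 11: prey: 1+0-0=1; pred: 5+0-1=4
Step 12: prey: 1+0-0=1; pred: 4+0-1=3
Step 13: prey: 1+0-0=1; pred: 3+0-0=3
Steps 14-15: state stable at prey=1, pred=3 (no change)
No extinction within 15 steps

Answer: 16 both-alive 1 3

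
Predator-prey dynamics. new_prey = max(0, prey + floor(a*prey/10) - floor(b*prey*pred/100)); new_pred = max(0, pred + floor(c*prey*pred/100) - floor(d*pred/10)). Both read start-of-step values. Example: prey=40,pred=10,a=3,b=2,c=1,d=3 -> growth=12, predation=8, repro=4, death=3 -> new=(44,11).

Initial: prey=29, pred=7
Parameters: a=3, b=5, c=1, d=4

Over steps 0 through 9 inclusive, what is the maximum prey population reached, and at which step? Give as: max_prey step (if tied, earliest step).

Step 1: prey: 29+8-10=27; pred: 7+2-2=7
Step 2: prey: 27+8-9=26; pred: 7+1-2=6
Step 3: prey: 26+7-7=26; pred: 6+1-2=5
Step 4: prey: 26+7-6=27; pred: 5+1-2=4
Step 5: prey: 27+8-5=30; pred: 4+1-1=4
Step 6: prey: 30+9-6=33; pred: 4+1-1=4
Step 7: prey: 33+9-6=36; pred: 4+1-1=4
Step 8: prey: 36+10-7=39; pred: 4+1-1=4
Step 9: prey: 39+11-7=43; pred: 4+1-1=4
Max prey = 43 at step 9

Answer: 43 9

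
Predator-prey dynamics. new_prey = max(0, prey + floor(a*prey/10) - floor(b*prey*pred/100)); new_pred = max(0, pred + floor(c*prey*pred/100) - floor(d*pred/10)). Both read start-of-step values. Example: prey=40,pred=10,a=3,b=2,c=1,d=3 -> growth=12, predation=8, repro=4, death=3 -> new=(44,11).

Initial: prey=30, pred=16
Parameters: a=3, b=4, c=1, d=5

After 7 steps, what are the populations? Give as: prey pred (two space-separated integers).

Answer: 34 1

Derivation:
Step 1: prey: 30+9-19=20; pred: 16+4-8=12
Step 2: prey: 20+6-9=17; pred: 12+2-6=8
Step 3: prey: 17+5-5=17; pred: 8+1-4=5
Step 4: prey: 17+5-3=19; pred: 5+0-2=3
Step 5: prey: 19+5-2=22; pred: 3+0-1=2
Step 6: prey: 22+6-1=27; pred: 2+0-1=1
Step 7: prey: 27+8-1=34; pred: 1+0-0=1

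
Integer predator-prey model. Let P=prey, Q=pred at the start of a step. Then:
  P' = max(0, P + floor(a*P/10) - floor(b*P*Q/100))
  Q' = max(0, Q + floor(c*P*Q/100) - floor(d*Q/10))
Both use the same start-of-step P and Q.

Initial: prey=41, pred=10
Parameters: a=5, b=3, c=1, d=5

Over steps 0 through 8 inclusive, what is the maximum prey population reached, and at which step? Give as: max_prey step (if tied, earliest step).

Answer: 103 6

Derivation:
Step 1: prey: 41+20-12=49; pred: 10+4-5=9
Step 2: prey: 49+24-13=60; pred: 9+4-4=9
Step 3: prey: 60+30-16=74; pred: 9+5-4=10
Step 4: prey: 74+37-22=89; pred: 10+7-5=12
Step 5: prey: 89+44-32=101; pred: 12+10-6=16
Step 6: prey: 101+50-48=103; pred: 16+16-8=24
Step 7: prey: 103+51-74=80; pred: 24+24-12=36
Step 8: prey: 80+40-86=34; pred: 36+28-18=46
Max prey = 103 at step 6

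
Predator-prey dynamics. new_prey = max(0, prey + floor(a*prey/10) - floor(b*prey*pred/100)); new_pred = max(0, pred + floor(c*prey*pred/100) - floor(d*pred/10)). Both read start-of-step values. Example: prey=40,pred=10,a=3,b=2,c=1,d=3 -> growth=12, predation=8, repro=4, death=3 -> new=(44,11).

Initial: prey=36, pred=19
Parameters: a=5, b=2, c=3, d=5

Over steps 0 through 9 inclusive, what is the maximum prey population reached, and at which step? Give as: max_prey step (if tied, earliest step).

Step 1: prey: 36+18-13=41; pred: 19+20-9=30
Step 2: prey: 41+20-24=37; pred: 30+36-15=51
Step 3: prey: 37+18-37=18; pred: 51+56-25=82
Step 4: prey: 18+9-29=0; pred: 82+44-41=85
Step 5: prey: 0+0-0=0; pred: 85+0-42=43
Step 6: prey: 0+0-0=0; pred: 43+0-21=22
Step 7: prey: 0+0-0=0; pred: 22+0-11=11
Step 8: prey: 0+0-0=0; pred: 11+0-5=6
Step 9: prey: 0+0-0=0; pred: 6+0-3=3
Max prey = 41 at step 1

Answer: 41 1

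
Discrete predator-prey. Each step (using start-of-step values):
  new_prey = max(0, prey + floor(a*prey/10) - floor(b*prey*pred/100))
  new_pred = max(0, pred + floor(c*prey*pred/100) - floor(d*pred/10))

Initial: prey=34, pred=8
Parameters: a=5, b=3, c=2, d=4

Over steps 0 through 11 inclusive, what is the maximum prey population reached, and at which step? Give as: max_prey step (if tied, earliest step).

Step 1: prey: 34+17-8=43; pred: 8+5-3=10
Step 2: prey: 43+21-12=52; pred: 10+8-4=14
Step 3: prey: 52+26-21=57; pred: 14+14-5=23
Step 4: prey: 57+28-39=46; pred: 23+26-9=40
Step 5: prey: 46+23-55=14; pred: 40+36-16=60
Step 6: prey: 14+7-25=0; pred: 60+16-24=52
Step 7: prey: 0+0-0=0; pred: 52+0-20=32
Step 8: prey: 0+0-0=0; pred: 32+0-12=20
Step 9: prey: 0+0-0=0; pred: 20+0-8=12
Step 10: prey: 0+0-0=0; pred: 12+0-4=8
Step 11: prey: 0+0-0=0; pred: 8+0-3=5
Max prey = 57 at step 3

Answer: 57 3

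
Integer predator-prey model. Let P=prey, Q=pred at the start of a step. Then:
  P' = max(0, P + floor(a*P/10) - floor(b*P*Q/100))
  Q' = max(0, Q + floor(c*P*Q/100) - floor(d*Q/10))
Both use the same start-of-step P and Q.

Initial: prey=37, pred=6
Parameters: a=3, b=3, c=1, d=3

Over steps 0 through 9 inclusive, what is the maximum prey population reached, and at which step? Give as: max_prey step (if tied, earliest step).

Answer: 53 4

Derivation:
Step 1: prey: 37+11-6=42; pred: 6+2-1=7
Step 2: prey: 42+12-8=46; pred: 7+2-2=7
Step 3: prey: 46+13-9=50; pred: 7+3-2=8
Step 4: prey: 50+15-12=53; pred: 8+4-2=10
Step 5: prey: 53+15-15=53; pred: 10+5-3=12
Step 6: prey: 53+15-19=49; pred: 12+6-3=15
Step 7: prey: 49+14-22=41; pred: 15+7-4=18
Step 8: prey: 41+12-22=31; pred: 18+7-5=20
Step 9: prey: 31+9-18=22; pred: 20+6-6=20
Max prey = 53 at step 4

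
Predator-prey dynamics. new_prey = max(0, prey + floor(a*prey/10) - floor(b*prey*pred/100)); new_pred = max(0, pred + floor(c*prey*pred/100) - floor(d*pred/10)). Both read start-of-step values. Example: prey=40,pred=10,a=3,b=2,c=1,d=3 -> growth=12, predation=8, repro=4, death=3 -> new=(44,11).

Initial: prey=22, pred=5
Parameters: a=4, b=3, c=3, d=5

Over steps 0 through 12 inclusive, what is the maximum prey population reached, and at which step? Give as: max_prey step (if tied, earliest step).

Step 1: prey: 22+8-3=27; pred: 5+3-2=6
Step 2: prey: 27+10-4=33; pred: 6+4-3=7
Step 3: prey: 33+13-6=40; pred: 7+6-3=10
Step 4: prey: 40+16-12=44; pred: 10+12-5=17
Step 5: prey: 44+17-22=39; pred: 17+22-8=31
Step 6: prey: 39+15-36=18; pred: 31+36-15=52
Step 7: prey: 18+7-28=0; pred: 52+28-26=54
Step 8: prey: 0+0-0=0; pred: 54+0-27=27
Step 9: prey: 0+0-0=0; pred: 27+0-13=14
Step 10: prey: 0+0-0=0; pred: 14+0-7=7
Step 11: prey: 0+0-0=0; pred: 7+0-3=4
Step 12: prey: 0+0-0=0; pred: 4+0-2=2
Max prey = 44 at step 4

Answer: 44 4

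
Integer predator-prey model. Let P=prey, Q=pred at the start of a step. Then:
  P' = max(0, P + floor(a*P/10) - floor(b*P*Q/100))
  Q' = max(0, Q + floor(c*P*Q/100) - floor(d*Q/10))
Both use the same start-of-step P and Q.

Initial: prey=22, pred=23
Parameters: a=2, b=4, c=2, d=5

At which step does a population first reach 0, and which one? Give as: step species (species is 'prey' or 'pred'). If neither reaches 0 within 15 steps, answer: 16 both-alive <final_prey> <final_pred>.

Answer: 16 both-alive 1 1

Derivation:
Step 1: prey: 22+4-20=6; pred: 23+10-11=22
Step 2: prey: 6+1-5=2; pred: 22+2-11=13
Step 3: prey: 2+0-1=1; pred: 13+0-6=7
Step 4: prey: 1+0-0=1; pred: 7+0-3=4
Step 5: prey: 1+0-0=1; pred: 4+0-2=2
Step 6: prey: 1+0-0=1; pred: 2+0-1=1
Step 7: prey: 1+0-0=1; pred: 1+0-0=1
Steps 8-15: state stable at prey=1, pred=1 (no change)
No extinction within 15 steps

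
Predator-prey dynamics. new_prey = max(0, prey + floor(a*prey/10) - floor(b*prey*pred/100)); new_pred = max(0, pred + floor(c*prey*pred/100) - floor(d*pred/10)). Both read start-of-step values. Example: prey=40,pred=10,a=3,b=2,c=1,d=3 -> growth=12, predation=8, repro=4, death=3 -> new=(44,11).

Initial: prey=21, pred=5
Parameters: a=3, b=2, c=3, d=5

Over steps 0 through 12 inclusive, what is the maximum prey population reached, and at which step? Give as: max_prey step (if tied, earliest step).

Step 1: prey: 21+6-2=25; pred: 5+3-2=6
Step 2: prey: 25+7-3=29; pred: 6+4-3=7
Step 3: prey: 29+8-4=33; pred: 7+6-3=10
Step 4: prey: 33+9-6=36; pred: 10+9-5=14
Step 5: prey: 36+10-10=36; pred: 14+15-7=22
Step 6: prey: 36+10-15=31; pred: 22+23-11=34
Step 7: prey: 31+9-21=19; pred: 34+31-17=48
Step 8: prey: 19+5-18=6; pred: 48+27-24=51
Step 9: prey: 6+1-6=1; pred: 51+9-25=35
Step 10: prey: 1+0-0=1; pred: 35+1-17=19
Step 11: prey: 1+0-0=1; pred: 19+0-9=10
Step 12: prey: 1+0-0=1; pred: 10+0-5=5
Max prey = 36 at step 4

Answer: 36 4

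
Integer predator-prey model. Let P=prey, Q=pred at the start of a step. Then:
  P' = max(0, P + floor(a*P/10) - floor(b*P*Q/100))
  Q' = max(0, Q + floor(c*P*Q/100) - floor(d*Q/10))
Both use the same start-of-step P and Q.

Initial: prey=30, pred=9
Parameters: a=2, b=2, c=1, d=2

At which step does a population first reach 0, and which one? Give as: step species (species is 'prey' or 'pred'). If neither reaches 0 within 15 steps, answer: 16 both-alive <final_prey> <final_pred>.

Answer: 16 both-alive 10 11

Derivation:
Step 1: prey: 30+6-5=31; pred: 9+2-1=10
Step 2: prey: 31+6-6=31; pred: 10+3-2=11
Step 3: prey: 31+6-6=31; pred: 11+3-2=12
Step 4: prey: 31+6-7=30; pred: 12+3-2=13
Step 5: prey: 30+6-7=29; pred: 13+3-2=14
Step 6: prey: 29+5-8=26; pred: 14+4-2=16
Step 7: prey: 26+5-8=23; pred: 16+4-3=17
Step 8: prey: 23+4-7=20; pred: 17+3-3=17
Step 9: prey: 20+4-6=18; pred: 17+3-3=17
Step 10: prey: 18+3-6=15; pred: 17+3-3=17
Step 11: prey: 15+3-5=13; pred: 17+2-3=16
Step 12: prey: 13+2-4=11; pred: 16+2-3=15
Step 13: prey: 11+2-3=10; pred: 15+1-3=13
Step 14: prey: 10+2-2=10; pred: 13+1-2=12
Step 15: prey: 10+2-2=10; pred: 12+1-2=11
No extinction within 15 steps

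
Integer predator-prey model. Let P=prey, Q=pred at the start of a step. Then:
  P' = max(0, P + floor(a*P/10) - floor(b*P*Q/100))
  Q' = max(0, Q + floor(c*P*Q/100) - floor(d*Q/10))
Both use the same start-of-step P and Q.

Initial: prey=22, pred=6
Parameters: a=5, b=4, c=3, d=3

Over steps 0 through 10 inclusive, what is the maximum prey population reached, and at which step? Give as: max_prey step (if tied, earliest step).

Answer: 35 3

Derivation:
Step 1: prey: 22+11-5=28; pred: 6+3-1=8
Step 2: prey: 28+14-8=34; pred: 8+6-2=12
Step 3: prey: 34+17-16=35; pred: 12+12-3=21
Step 4: prey: 35+17-29=23; pred: 21+22-6=37
Step 5: prey: 23+11-34=0; pred: 37+25-11=51
Step 6: prey: 0+0-0=0; pred: 51+0-15=36
Step 7: prey: 0+0-0=0; pred: 36+0-10=26
Step 8: prey: 0+0-0=0; pred: 26+0-7=19
Step 9: prey: 0+0-0=0; pred: 19+0-5=14
Step 10: prey: 0+0-0=0; pred: 14+0-4=10
Max prey = 35 at step 3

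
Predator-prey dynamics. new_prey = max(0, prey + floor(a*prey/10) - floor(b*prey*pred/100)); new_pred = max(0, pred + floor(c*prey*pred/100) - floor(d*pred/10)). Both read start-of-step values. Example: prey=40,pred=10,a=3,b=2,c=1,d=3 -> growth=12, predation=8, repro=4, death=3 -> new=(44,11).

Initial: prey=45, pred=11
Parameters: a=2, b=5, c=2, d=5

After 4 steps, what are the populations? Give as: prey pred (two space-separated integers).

Step 1: prey: 45+9-24=30; pred: 11+9-5=15
Step 2: prey: 30+6-22=14; pred: 15+9-7=17
Step 3: prey: 14+2-11=5; pred: 17+4-8=13
Step 4: prey: 5+1-3=3; pred: 13+1-6=8

Answer: 3 8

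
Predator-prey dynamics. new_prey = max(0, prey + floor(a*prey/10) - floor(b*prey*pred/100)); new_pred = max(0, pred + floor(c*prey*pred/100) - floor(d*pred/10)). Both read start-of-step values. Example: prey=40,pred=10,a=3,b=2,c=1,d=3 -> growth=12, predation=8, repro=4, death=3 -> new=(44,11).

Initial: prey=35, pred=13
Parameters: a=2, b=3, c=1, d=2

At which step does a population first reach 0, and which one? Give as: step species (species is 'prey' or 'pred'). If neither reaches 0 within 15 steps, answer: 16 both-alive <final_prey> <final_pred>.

Answer: 16 both-alive 9 4

Derivation:
Step 1: prey: 35+7-13=29; pred: 13+4-2=15
Step 2: prey: 29+5-13=21; pred: 15+4-3=16
Step 3: prey: 21+4-10=15; pred: 16+3-3=16
Step 4: prey: 15+3-7=11; pred: 16+2-3=15
Step 5: prey: 11+2-4=9; pred: 15+1-3=13
Step 6: prey: 9+1-3=7; pred: 13+1-2=12
Step 7: prey: 7+1-2=6; pred: 12+0-2=10
Step 8: prey: 6+1-1=6; pred: 10+0-2=8
Step 9: prey: 6+1-1=6; pred: 8+0-1=7
Step 10: prey: 6+1-1=6; pred: 7+0-1=6
Step 11: prey: 6+1-1=6; pred: 6+0-1=5
Step 12: prey: 6+1-0=7; pred: 5+0-1=4
Step 13: prey: 7+1-0=8; pred: 4+0-0=4
Step 14: prey: 8+1-0=9; pred: 4+0-0=4
Step 15: prey: 9+1-1=9; pred: 4+0-0=4
No extinction within 15 steps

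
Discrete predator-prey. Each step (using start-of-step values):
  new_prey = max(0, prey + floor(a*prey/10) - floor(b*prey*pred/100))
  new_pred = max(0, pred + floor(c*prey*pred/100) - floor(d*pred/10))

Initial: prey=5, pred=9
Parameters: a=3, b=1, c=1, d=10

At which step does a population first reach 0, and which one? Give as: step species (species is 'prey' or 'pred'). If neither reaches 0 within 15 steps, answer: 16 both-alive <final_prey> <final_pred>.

Step 1: prey: 5+1-0=6; pred: 9+0-9=0
First extinction: pred at step 1

Answer: 1 pred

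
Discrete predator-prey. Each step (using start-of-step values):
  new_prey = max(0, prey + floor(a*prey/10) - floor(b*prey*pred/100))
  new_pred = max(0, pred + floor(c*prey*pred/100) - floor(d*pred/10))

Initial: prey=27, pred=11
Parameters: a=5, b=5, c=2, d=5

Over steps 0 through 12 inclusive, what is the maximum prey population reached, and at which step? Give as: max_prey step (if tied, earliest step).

Step 1: prey: 27+13-14=26; pred: 11+5-5=11
Step 2: prey: 26+13-14=25; pred: 11+5-5=11
Step 3: prey: 25+12-13=24; pred: 11+5-5=11
Step 4: prey: 24+12-13=23; pred: 11+5-5=11
Step 5: prey: 23+11-12=22; pred: 11+5-5=11
Step 6: prey: 22+11-12=21; pred: 11+4-5=10
Step 7: prey: 21+10-10=21; pred: 10+4-5=9
Step 8: prey: 21+10-9=22; pred: 9+3-4=8
Step 9: prey: 22+11-8=25; pred: 8+3-4=7
Step 10: prey: 25+12-8=29; pred: 7+3-3=7
Step 11: prey: 29+14-10=33; pred: 7+4-3=8
Step 12: prey: 33+16-13=36; pred: 8+5-4=9
Max prey = 36 at step 12

Answer: 36 12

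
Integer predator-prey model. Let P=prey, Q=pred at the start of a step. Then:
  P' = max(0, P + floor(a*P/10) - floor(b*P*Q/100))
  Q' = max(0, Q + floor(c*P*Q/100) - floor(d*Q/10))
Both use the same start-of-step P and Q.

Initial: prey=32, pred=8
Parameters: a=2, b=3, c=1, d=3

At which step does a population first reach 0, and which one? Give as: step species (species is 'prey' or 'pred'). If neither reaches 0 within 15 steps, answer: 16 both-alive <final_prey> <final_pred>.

Answer: 16 both-alive 23 6

Derivation:
Step 1: prey: 32+6-7=31; pred: 8+2-2=8
Step 2: prey: 31+6-7=30; pred: 8+2-2=8
Step 3: prey: 30+6-7=29; pred: 8+2-2=8
Step 4: prey: 29+5-6=28; pred: 8+2-2=8
Step 5: prey: 28+5-6=27; pred: 8+2-2=8
Step 6: prey: 27+5-6=26; pred: 8+2-2=8
Step 7: prey: 26+5-6=25; pred: 8+2-2=8
Step 8: prey: 25+5-6=24; pred: 8+2-2=8
Step 9: prey: 24+4-5=23; pred: 8+1-2=7
Step 10: prey: 23+4-4=23; pred: 7+1-2=6
Step 11: prey: 23+4-4=23; pred: 6+1-1=6
Steps 12-15: state stable at prey=23, pred=6 (no change)
No extinction within 15 steps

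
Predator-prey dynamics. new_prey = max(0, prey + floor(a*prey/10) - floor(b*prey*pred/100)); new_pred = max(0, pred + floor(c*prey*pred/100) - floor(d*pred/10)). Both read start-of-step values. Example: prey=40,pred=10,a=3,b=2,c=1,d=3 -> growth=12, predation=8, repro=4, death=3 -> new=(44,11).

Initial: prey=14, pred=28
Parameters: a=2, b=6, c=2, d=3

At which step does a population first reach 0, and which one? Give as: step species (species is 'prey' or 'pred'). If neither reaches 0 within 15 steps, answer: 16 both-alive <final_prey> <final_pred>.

Step 1: prey: 14+2-23=0; pred: 28+7-8=27
First extinction: prey at step 1

Answer: 1 prey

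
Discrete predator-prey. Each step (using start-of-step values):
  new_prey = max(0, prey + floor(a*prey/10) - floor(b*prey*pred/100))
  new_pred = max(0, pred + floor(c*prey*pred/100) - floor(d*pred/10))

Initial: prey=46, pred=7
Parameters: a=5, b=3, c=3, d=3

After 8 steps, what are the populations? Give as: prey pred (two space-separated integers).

Step 1: prey: 46+23-9=60; pred: 7+9-2=14
Step 2: prey: 60+30-25=65; pred: 14+25-4=35
Step 3: prey: 65+32-68=29; pred: 35+68-10=93
Step 4: prey: 29+14-80=0; pred: 93+80-27=146
Step 5: prey: 0+0-0=0; pred: 146+0-43=103
Step 6: prey: 0+0-0=0; pred: 103+0-30=73
Step 7: prey: 0+0-0=0; pred: 73+0-21=52
Step 8: prey: 0+0-0=0; pred: 52+0-15=37

Answer: 0 37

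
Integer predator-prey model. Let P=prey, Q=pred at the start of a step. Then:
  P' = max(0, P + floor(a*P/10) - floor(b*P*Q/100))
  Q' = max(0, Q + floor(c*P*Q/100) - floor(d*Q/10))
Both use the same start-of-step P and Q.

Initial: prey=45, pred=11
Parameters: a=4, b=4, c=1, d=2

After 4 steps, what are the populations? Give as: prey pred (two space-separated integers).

Step 1: prey: 45+18-19=44; pred: 11+4-2=13
Step 2: prey: 44+17-22=39; pred: 13+5-2=16
Step 3: prey: 39+15-24=30; pred: 16+6-3=19
Step 4: prey: 30+12-22=20; pred: 19+5-3=21

Answer: 20 21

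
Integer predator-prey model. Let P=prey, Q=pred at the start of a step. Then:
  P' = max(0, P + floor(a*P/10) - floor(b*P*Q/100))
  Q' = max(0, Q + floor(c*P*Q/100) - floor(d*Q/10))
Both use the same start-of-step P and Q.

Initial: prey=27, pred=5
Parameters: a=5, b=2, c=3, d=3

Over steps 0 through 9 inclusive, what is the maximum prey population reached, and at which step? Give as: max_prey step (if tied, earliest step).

Answer: 61 3

Derivation:
Step 1: prey: 27+13-2=38; pred: 5+4-1=8
Step 2: prey: 38+19-6=51; pred: 8+9-2=15
Step 3: prey: 51+25-15=61; pred: 15+22-4=33
Step 4: prey: 61+30-40=51; pred: 33+60-9=84
Step 5: prey: 51+25-85=0; pred: 84+128-25=187
Step 6: prey: 0+0-0=0; pred: 187+0-56=131
Step 7: prey: 0+0-0=0; pred: 131+0-39=92
Step 8: prey: 0+0-0=0; pred: 92+0-27=65
Step 9: prey: 0+0-0=0; pred: 65+0-19=46
Max prey = 61 at step 3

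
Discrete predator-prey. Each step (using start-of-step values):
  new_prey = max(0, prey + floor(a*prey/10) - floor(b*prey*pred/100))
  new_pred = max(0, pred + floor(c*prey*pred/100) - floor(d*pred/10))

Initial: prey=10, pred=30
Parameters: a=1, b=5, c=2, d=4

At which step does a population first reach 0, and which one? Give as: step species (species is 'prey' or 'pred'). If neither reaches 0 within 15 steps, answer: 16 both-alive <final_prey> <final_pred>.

Step 1: prey: 10+1-15=0; pred: 30+6-12=24
First extinction: prey at step 1

Answer: 1 prey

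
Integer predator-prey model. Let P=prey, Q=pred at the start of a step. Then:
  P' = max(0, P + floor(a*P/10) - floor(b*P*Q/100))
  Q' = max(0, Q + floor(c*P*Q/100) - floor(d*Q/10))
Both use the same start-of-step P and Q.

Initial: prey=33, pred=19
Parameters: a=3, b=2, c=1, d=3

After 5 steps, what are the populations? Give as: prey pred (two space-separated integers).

Answer: 21 17

Derivation:
Step 1: prey: 33+9-12=30; pred: 19+6-5=20
Step 2: prey: 30+9-12=27; pred: 20+6-6=20
Step 3: prey: 27+8-10=25; pred: 20+5-6=19
Step 4: prey: 25+7-9=23; pred: 19+4-5=18
Step 5: prey: 23+6-8=21; pred: 18+4-5=17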